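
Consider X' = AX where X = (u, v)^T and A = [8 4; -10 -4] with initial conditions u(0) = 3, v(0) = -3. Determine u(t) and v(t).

Coefficient matrix A = [[8, 4], [-10, -4]].
Characteristic polynomial det(A - λI) = λ^2 - 4λ + 8 = 0.
Eigenvalues λ = 2 ± 2i (complex conjugate pair).
For λ=2+2i: an eigenvector is (1,-1) - i(1,-2) = (1 - i, -1 + 2i).
A real fundamental pair from Re and Im of e^((2+2i)t)v: X_1 = e^(2t)(cos(2t)·(1,-1) + sin(2t)·(1,-2)), X_2 = e^(2t)(sin(2t)·(1,-1) - cos(2t)·(1,-2)).
General solution: c_1X_1 + c_2X_2.
Applying u(0)=3, v(0)=-3 gives c_1=3, c_2=0.

u(t) = 3e^(2t)sin(2t) + 3e^(2t)cos(2t), v(t) = -6e^(2t)sin(2t) - 3e^(2t)cos(2t)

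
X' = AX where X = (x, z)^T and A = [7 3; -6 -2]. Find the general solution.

Coefficient matrix A = [[7, 3], [-6, -2]].
Characteristic polynomial det(A - λI) = λ^2 - 5λ + 4 = 0.
Eigenvalues λ = 1, 4.
For λ=1: (A-λI) row 1 is [6, 3], so an eigenvector is (1, -2).
For λ=4: (A-λI) row 1 is [3, 3], so an eigenvector is (-1, 1).
General solution: C_1e^(t)(1,-2) + C_2e^(4t)(-1,1).

x(t) = C_1e^(t) - C_2e^(4t), z(t) = -2C_1e^(t) + C_2e^(4t)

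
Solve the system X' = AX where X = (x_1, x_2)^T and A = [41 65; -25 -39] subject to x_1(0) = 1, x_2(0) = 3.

x_1(t) = 47e^(t)sin(5t) + e^(t)cos(5t), x_2(t) = -29e^(t)sin(5t) + 3e^(t)cos(5t)

Coefficient matrix A = [[41, 65], [-25, -39]].
Characteristic polynomial det(A - λI) = λ^2 - 2λ + 26 = 0.
Eigenvalues λ = 1 ± 5i (complex conjugate pair).
For λ=1+5i: an eigenvector is (2,-1) - i(3,-2) = (2 - 3i, -1 + 2i).
A real fundamental pair from Re and Im of e^((1+5i)t)v: X_1 = e^(t)(cos(5t)·(2,-1) + sin(5t)·(3,-2)), X_2 = e^(t)(sin(5t)·(2,-1) - cos(5t)·(3,-2)).
General solution: C_1X_1 + C_2X_2.
Applying x_1(0)=1, x_2(0)=3 gives C_1=11, C_2=7.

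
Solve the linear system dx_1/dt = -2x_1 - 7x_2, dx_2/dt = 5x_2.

Coefficient matrix A = [[-2, -7], [0, 5]].
Characteristic polynomial det(A - λI) = λ^2 - 3λ - 10 = 0.
Eigenvalues λ = -2, 5.
For λ=-2: (A-λI) row 1 is [0, -7], so an eigenvector is (1, 0).
For λ=5: (A-λI) row 1 is [-7, -7], so an eigenvector is (-1, 1).
General solution: C_1e^(-2t)(1,0) + C_2e^(5t)(-1,1).

x_1(t) = C_1e^(-2t) - C_2e^(5t), x_2(t) = C_2e^(5t)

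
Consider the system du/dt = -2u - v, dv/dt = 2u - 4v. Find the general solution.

u(t) = C_1e^(-3t)sin(t) - C_2e^(-3t)cos(t), v(t) = C_1e^(-3t)sin(t) - C_1e^(-3t)cos(t) - C_2e^(-3t)sin(t) - C_2e^(-3t)cos(t)

Coefficient matrix A = [[-2, -1], [2, -4]].
Characteristic polynomial det(A - λI) = λ^2 + 6λ + 10 = 0.
Eigenvalues λ = -3 ± i (complex conjugate pair).
For λ=-3+i: an eigenvector is (0,-1) - i(1,1) = (0 - i, -1 - i).
A real fundamental pair from Re and Im of e^((-3+i)t)v: X_1 = e^(-3t)(cos(t)·(0,-1) + sin(t)·(1,1)), X_2 = e^(-3t)(sin(t)·(0,-1) - cos(t)·(1,1)).
General solution: C_1X_1 + C_2X_2.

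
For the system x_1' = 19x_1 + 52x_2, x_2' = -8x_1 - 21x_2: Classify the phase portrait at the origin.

stable spiral

A = [[19,52],[-8,-21]]; det(A-λI) = λ^2 + 2λ + 17.
λ = -1 ± 4i: negative real part.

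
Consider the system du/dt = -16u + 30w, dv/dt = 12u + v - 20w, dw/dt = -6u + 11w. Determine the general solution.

u(t) = 5C_2e^(-4t) + 2C_3e^(-t), v(t) = C_1e^(t) - 4C_2e^(-4t) - 2C_3e^(-t), w(t) = 2C_2e^(-4t) + C_3e^(-t)

Coefficient matrix A = [[-16, 0, 30], [12, 1, -20], [-6, 0, 11]].
det(A - λI) = 0 gives eigenvalues λ = 1, -4, -1.
For λ=1: eigenvector (0,1,0).
For λ=-4: eigenvector (5,-4,2).
For λ=-1: eigenvector (2,-2,1).
General solution: C_1e^(t)(0,1,0) + C_2e^(-4t)(5,-4,2) + C_3e^(-t)(2,-2,1).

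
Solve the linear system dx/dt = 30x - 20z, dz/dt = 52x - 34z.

x(t) = 2C_1e^(-2t)sin(4t) - C_1e^(-2t)cos(4t) - C_2e^(-2t)sin(4t) - 2C_2e^(-2t)cos(4t), z(t) = 3C_1e^(-2t)sin(4t) - 2C_1e^(-2t)cos(4t) - 2C_2e^(-2t)sin(4t) - 3C_2e^(-2t)cos(4t)

Coefficient matrix A = [[30, -20], [52, -34]].
Characteristic polynomial det(A - λI) = λ^2 + 4λ + 20 = 0.
Eigenvalues λ = -2 ± 4i (complex conjugate pair).
For λ=-2+4i: an eigenvector is (-1,-2) - i(2,3) = (-1 - 2i, -2 - 3i).
A real fundamental pair from Re and Im of e^((-2+4i)t)v: X_1 = e^(-2t)(cos(4t)·(-1,-2) + sin(4t)·(2,3)), X_2 = e^(-2t)(sin(4t)·(-1,-2) - cos(4t)·(2,3)).
General solution: C_1X_1 + C_2X_2.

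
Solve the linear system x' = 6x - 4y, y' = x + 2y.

Coefficient matrix A = [[6, -4], [1, 2]].
Characteristic polynomial det(A - λI) = λ^2 - 8λ + 16 = 0.
Single eigenvalue λ = 4 with algebraic multiplicity 2.
Eigenvector v = (2,1); generalized eigenvector w with (A-λI)w=v is (1,0).
General solution: e^(4t)[K_1·v + K_2·(t·v + w)].

x(t) = 2K_1e^(4t) + 2K_2te^(4t) + K_2e^(4t), y(t) = K_1e^(4t) + K_2te^(4t)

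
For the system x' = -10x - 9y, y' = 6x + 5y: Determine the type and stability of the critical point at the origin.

stable node

A = [[-10,-9],[6,5]]; det(A-λI) = λ^2 + 5λ + 4.
λ = -1, -4: both negative.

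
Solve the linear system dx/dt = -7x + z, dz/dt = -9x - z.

Coefficient matrix A = [[-7, 1], [-9, -1]].
Characteristic polynomial det(A - λI) = λ^2 + 8λ + 16 = 0.
Single eigenvalue λ = -4 with algebraic multiplicity 2.
Eigenvector v = (-1,-3); generalized eigenvector w with (A-λI)w=v is (1,2).
General solution: e^(-4t)[C_1·v + C_2·(t·v + w)].

x(t) = -C_1e^(-4t) - C_2te^(-4t) + C_2e^(-4t), z(t) = -3C_1e^(-4t) - 3C_2te^(-4t) + 2C_2e^(-4t)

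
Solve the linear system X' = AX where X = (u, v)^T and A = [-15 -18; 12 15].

Coefficient matrix A = [[-15, -18], [12, 15]].
Characteristic polynomial det(A - λI) = λ^2 - 9 = 0.
Eigenvalues λ = -3, 3.
For λ=-3: (A-λI) row 1 is [-12, -18], so an eigenvector is (-3, 2).
For λ=3: (A-λI) row 1 is [-18, -18], so an eigenvector is (-1, 1).
General solution: K_1e^(-3t)(-3,2) + K_2e^(3t)(-1,1).

u(t) = -3K_1e^(-3t) - K_2e^(3t), v(t) = 2K_1e^(-3t) + K_2e^(3t)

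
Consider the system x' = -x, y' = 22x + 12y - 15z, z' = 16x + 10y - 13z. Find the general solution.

Coefficient matrix A = [[-1, 0, 0], [22, 12, -15], [16, 10, -13]].
det(A - λI) = 0 gives eigenvalues λ = 2, -1, -3.
For λ=2: eigenvector (0,3,2).
For λ=-1: eigenvector (1,-4,-2).
For λ=-3: eigenvector (0,1,1).
General solution: C_1e^(2t)(0,3,2) + C_2e^(-t)(1,-4,-2) + C_3e^(-3t)(0,1,1).

x(t) = C_2e^(-t), y(t) = 3C_1e^(2t) - 4C_2e^(-t) + C_3e^(-3t), z(t) = 2C_1e^(2t) - 2C_2e^(-t) + C_3e^(-3t)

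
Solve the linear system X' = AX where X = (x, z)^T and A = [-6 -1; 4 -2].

Coefficient matrix A = [[-6, -1], [4, -2]].
Characteristic polynomial det(A - λI) = λ^2 + 8λ + 16 = 0.
Single eigenvalue λ = -4 with algebraic multiplicity 2.
Eigenvector v = (-1,2); generalized eigenvector w with (A-λI)w=v is (1,-1).
General solution: e^(-4t)[K_1·v + K_2·(t·v + w)].

x(t) = -K_1e^(-4t) - K_2te^(-4t) + K_2e^(-4t), z(t) = 2K_1e^(-4t) + 2K_2te^(-4t) - K_2e^(-4t)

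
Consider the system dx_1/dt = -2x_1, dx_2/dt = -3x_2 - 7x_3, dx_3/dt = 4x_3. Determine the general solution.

x_1(t) = C_3e^(-2t), x_2(t) = -C_1e^(4t) + C_2e^(-3t), x_3(t) = C_1e^(4t)

Coefficient matrix A = [[-2, 0, 0], [0, -3, -7], [0, 0, 4]].
det(A - λI) = 0 gives eigenvalues λ = 4, -3, -2.
For λ=4: eigenvector (0,-1,1).
For λ=-3: eigenvector (0,1,0).
For λ=-2: eigenvector (1,0,0).
General solution: C_1e^(4t)(0,-1,1) + C_2e^(-3t)(0,1,0) + C_3e^(-2t)(1,0,0).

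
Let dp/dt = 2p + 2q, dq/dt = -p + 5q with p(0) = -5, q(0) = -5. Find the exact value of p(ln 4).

-1280

A = [[2,2],[-1,5]]; eigenvalues λ = 4, 3.
Eigenvectors: (-1,-1) for λ=4, (-2,-1) for λ=3.
From the initial condition, c_1 = 5, c_2 = 0.
p(ln 4) = (5)(4^4)(-1) + (0)(4^3)(-2) = -1280.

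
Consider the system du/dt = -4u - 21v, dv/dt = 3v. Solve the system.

Coefficient matrix A = [[-4, -21], [0, 3]].
Characteristic polynomial det(A - λI) = λ^2 + λ - 12 = 0.
Eigenvalues λ = -4, 3.
For λ=-4: (A-λI) row 1 is [0, -21], so an eigenvector is (1, 0).
For λ=3: (A-λI) row 1 is [-7, -21], so an eigenvector is (3, -1).
General solution: C_1e^(-4t)(1,0) + C_2e^(3t)(3,-1).

u(t) = C_1e^(-4t) + 3C_2e^(3t), v(t) = -C_2e^(3t)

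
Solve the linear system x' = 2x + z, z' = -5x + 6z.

x(t) = -c_1e^(4t)sin(t) + c_2e^(4t)cos(t), z(t) = -2c_1e^(4t)sin(t) - c_1e^(4t)cos(t) - c_2e^(4t)sin(t) + 2c_2e^(4t)cos(t)

Coefficient matrix A = [[2, 1], [-5, 6]].
Characteristic polynomial det(A - λI) = λ^2 - 8λ + 17 = 0.
Eigenvalues λ = 4 ± i (complex conjugate pair).
For λ=4+i: an eigenvector is (0,-1) - i(-1,-2) = (0 + i, -1 + 2i).
A real fundamental pair from Re and Im of e^((4+i)t)v: X_1 = e^(4t)(cos(t)·(0,-1) + sin(t)·(-1,-2)), X_2 = e^(4t)(sin(t)·(0,-1) - cos(t)·(-1,-2)).
General solution: c_1X_1 + c_2X_2.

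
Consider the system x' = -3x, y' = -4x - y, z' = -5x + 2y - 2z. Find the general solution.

Coefficient matrix A = [[-3, 0, 0], [-4, -1, 0], [-5, 2, -2]].
det(A - λI) = 0 gives eigenvalues λ = -2, -1, -3.
For λ=-2: eigenvector (0,0,1).
For λ=-1: eigenvector (0,1,2).
For λ=-3: eigenvector (1,2,1).
General solution: C_1e^(-2t)(0,0,1) + C_2e^(-t)(0,1,2) + C_3e^(-3t)(1,2,1).

x(t) = C_3e^(-3t), y(t) = C_2e^(-t) + 2C_3e^(-3t), z(t) = C_1e^(-2t) + 2C_2e^(-t) + C_3e^(-3t)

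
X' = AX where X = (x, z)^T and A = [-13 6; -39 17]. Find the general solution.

Coefficient matrix A = [[-13, 6], [-39, 17]].
Characteristic polynomial det(A - λI) = λ^2 - 4λ + 13 = 0.
Eigenvalues λ = 2 ± 3i (complex conjugate pair).
For λ=2+3i: an eigenvector is (1,2) - i(-1,-3) = (1 + i, 2 + 3i).
A real fundamental pair from Re and Im of e^((2+3i)t)v: X_1 = e^(2t)(cos(3t)·(1,2) + sin(3t)·(-1,-3)), X_2 = e^(2t)(sin(3t)·(1,2) - cos(3t)·(-1,-3)).
General solution: c_1X_1 + c_2X_2.

x(t) = -c_1e^(2t)sin(3t) + c_1e^(2t)cos(3t) + c_2e^(2t)sin(3t) + c_2e^(2t)cos(3t), z(t) = -3c_1e^(2t)sin(3t) + 2c_1e^(2t)cos(3t) + 2c_2e^(2t)sin(3t) + 3c_2e^(2t)cos(3t)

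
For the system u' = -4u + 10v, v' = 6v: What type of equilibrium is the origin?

saddle

A = [[-4,10],[0,6]]; det(A-λI) = λ^2 - 2λ - 24.
λ = -4, 6: opposite signs.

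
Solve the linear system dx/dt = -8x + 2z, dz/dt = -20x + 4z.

x(t) = K_1e^(-2t)cos(2t) + K_2e^(-2t)sin(2t), z(t) = -K_1e^(-2t)sin(2t) + 3K_1e^(-2t)cos(2t) + 3K_2e^(-2t)sin(2t) + K_2e^(-2t)cos(2t)

Coefficient matrix A = [[-8, 2], [-20, 4]].
Characteristic polynomial det(A - λI) = λ^2 + 4λ + 8 = 0.
Eigenvalues λ = -2 ± 2i (complex conjugate pair).
For λ=-2+2i: an eigenvector is (1,3) - i(0,-1) = (1, 3 + i).
A real fundamental pair from Re and Im of e^((-2+2i)t)v: X_1 = e^(-2t)(cos(2t)·(1,3) + sin(2t)·(0,-1)), X_2 = e^(-2t)(sin(2t)·(1,3) - cos(2t)·(0,-1)).
General solution: K_1X_1 + K_2X_2.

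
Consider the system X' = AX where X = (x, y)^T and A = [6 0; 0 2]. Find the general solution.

x(t) = -K_2e^(6t), y(t) = K_1e^(2t)

Coefficient matrix A = [[6, 0], [0, 2]].
Characteristic polynomial det(A - λI) = λ^2 - 8λ + 12 = 0.
Eigenvalues λ = 2, 6.
For λ=2: (A-λI) row 1 is [4, 0], so an eigenvector is (0, 1).
For λ=6: (A-λI) row 2 is [0, -4], so an eigenvector is (-1, 0).
General solution: K_1e^(2t)(0,1) + K_2e^(6t)(-1,0).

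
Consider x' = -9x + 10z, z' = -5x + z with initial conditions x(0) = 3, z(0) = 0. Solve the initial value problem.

Coefficient matrix A = [[-9, 10], [-5, 1]].
Characteristic polynomial det(A - λI) = λ^2 + 8λ + 41 = 0.
Eigenvalues λ = -4 ± 5i (complex conjugate pair).
For λ=-4+5i: an eigenvector is (1,0) - i(-1,-1) = (1 + i, 0 + i).
A real fundamental pair from Re and Im of e^((-4+5i)t)v: X_1 = e^(-4t)(cos(5t)·(1,0) + sin(5t)·(-1,-1)), X_2 = e^(-4t)(sin(5t)·(1,0) - cos(5t)·(-1,-1)).
General solution: C_1X_1 + C_2X_2.
Applying x(0)=3, z(0)=0 gives C_1=3, C_2=0.

x(t) = -3e^(-4t)sin(5t) + 3e^(-4t)cos(5t), z(t) = -3e^(-4t)sin(5t)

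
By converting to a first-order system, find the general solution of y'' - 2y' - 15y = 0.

y(t) = C_1e^(-3t) + C_2e^(5t)

Let x_1 = y, x_2 = y'. Then x_1' = x_2 and x_2' = 15x_1 + 2x_2.
A = [[0,1],[15,2]]; det(A-λI) = λ^2 - 2λ - 15.
Eigenvalues λ = -3, 5 with eigenvectors (1,-3), (1,5).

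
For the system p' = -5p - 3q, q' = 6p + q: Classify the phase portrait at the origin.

stable spiral

A = [[-5,-3],[6,1]]; det(A-λI) = λ^2 + 4λ + 13.
λ = -2 ± 3i: negative real part.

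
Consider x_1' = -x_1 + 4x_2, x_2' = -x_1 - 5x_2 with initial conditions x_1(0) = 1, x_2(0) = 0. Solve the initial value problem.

x_1(t) = 2te^(-3t) + e^(-3t), x_2(t) = -te^(-3t)

Coefficient matrix A = [[-1, 4], [-1, -5]].
Characteristic polynomial det(A - λI) = λ^2 + 6λ + 9 = 0.
Single eigenvalue λ = -3 with algebraic multiplicity 2.
Eigenvector v = (-2,1); generalized eigenvector w with (A-λI)w=v is (1,-1).
General solution: e^(-3t)[K_1·v + K_2·(t·v + w)].
Applying x_1(0)=1, x_2(0)=0 gives K_1=-1, K_2=-1.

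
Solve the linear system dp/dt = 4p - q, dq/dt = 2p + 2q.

Coefficient matrix A = [[4, -1], [2, 2]].
Characteristic polynomial det(A - λI) = λ^2 - 6λ + 10 = 0.
Eigenvalues λ = 3 ± i (complex conjugate pair).
For λ=3+i: an eigenvector is (0,1) - i(-1,-1) = (0 + i, 1 + i).
A real fundamental pair from Re and Im of e^((3+i)t)v: X_1 = e^(3t)(cos(t)·(0,1) + sin(t)·(-1,-1)), X_2 = e^(3t)(sin(t)·(0,1) - cos(t)·(-1,-1)).
General solution: K_1X_1 + K_2X_2.

p(t) = -K_1e^(3t)sin(t) + K_2e^(3t)cos(t), q(t) = -K_1e^(3t)sin(t) + K_1e^(3t)cos(t) + K_2e^(3t)sin(t) + K_2e^(3t)cos(t)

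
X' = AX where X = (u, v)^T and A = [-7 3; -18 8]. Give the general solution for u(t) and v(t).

Coefficient matrix A = [[-7, 3], [-18, 8]].
Characteristic polynomial det(A - λI) = λ^2 - λ - 2 = 0.
Eigenvalues λ = -1, 2.
For λ=-1: (A-λI) row 1 is [-6, 3], so an eigenvector is (-1, -2).
For λ=2: (A-λI) row 1 is [-9, 3], so an eigenvector is (1, 3).
General solution: C_1e^(-t)(-1,-2) + C_2e^(2t)(1,3).

u(t) = -C_1e^(-t) + C_2e^(2t), v(t) = -2C_1e^(-t) + 3C_2e^(2t)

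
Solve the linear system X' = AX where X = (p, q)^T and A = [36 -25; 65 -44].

Coefficient matrix A = [[36, -25], [65, -44]].
Characteristic polynomial det(A - λI) = λ^2 + 8λ + 41 = 0.
Eigenvalues λ = -4 ± 5i (complex conjugate pair).
For λ=-4+5i: an eigenvector is (-2,-3) - i(-1,-2) = (-2 + i, -3 + 2i).
A real fundamental pair from Re and Im of e^((-4+5i)t)v: X_1 = e^(-4t)(cos(5t)·(-2,-3) + sin(5t)·(-1,-2)), X_2 = e^(-4t)(sin(5t)·(-2,-3) - cos(5t)·(-1,-2)).
General solution: K_1X_1 + K_2X_2.

p(t) = -K_1e^(-4t)sin(5t) - 2K_1e^(-4t)cos(5t) - 2K_2e^(-4t)sin(5t) + K_2e^(-4t)cos(5t), q(t) = -2K_1e^(-4t)sin(5t) - 3K_1e^(-4t)cos(5t) - 3K_2e^(-4t)sin(5t) + 2K_2e^(-4t)cos(5t)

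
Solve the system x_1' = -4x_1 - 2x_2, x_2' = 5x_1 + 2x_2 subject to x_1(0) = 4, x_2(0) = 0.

Coefficient matrix A = [[-4, -2], [5, 2]].
Characteristic polynomial det(A - λI) = λ^2 + 2λ + 2 = 0.
Eigenvalues λ = -1 ± i (complex conjugate pair).
For λ=-1+i: an eigenvector is (-1,2) - i(-1,1) = (-1 + i, 2 - i).
A real fundamental pair from Re and Im of e^((-1+i)t)v: X_1 = e^(-t)(cos(t)·(-1,2) + sin(t)·(-1,1)), X_2 = e^(-t)(sin(t)·(-1,2) - cos(t)·(-1,1)).
General solution: K_1X_1 + K_2X_2.
Applying x_1(0)=4, x_2(0)=0 gives K_1=4, K_2=8.

x_1(t) = -12e^(-t)sin(t) + 4e^(-t)cos(t), x_2(t) = 20e^(-t)sin(t)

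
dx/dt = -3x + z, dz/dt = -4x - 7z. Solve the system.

Coefficient matrix A = [[-3, 1], [-4, -7]].
Characteristic polynomial det(A - λI) = λ^2 + 10λ + 25 = 0.
Single eigenvalue λ = -5 with algebraic multiplicity 2.
Eigenvector v = (-1,2); generalized eigenvector w with (A-λI)w=v is (0,-1).
General solution: e^(-5t)[C_1·v + C_2·(t·v + w)].

x(t) = -C_1e^(-5t) - C_2te^(-5t), z(t) = 2C_1e^(-5t) + 2C_2te^(-5t) - C_2e^(-5t)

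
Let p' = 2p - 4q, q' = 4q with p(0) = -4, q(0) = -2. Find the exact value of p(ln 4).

A = [[2,-4],[0,4]]; eigenvalues λ = 4, 2.
Eigenvectors: (-2,1) for λ=4, (-1,0) for λ=2.
From the initial condition, c_1 = -2, c_2 = 8.
p(ln 4) = (-2)(4^4)(-2) + (8)(4^2)(-1) = 896.

896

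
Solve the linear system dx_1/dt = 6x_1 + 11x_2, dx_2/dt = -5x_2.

Coefficient matrix A = [[6, 11], [0, -5]].
Characteristic polynomial det(A - λI) = λ^2 - λ - 30 = 0.
Eigenvalues λ = 6, -5.
For λ=6: (A-λI) row 1 is [0, 11], so an eigenvector is (-1, 0).
For λ=-5: (A-λI) row 1 is [11, 11], so an eigenvector is (1, -1).
General solution: c_1e^(6t)(-1,0) + c_2e^(-5t)(1,-1).

x_1(t) = -c_1e^(6t) + c_2e^(-5t), x_2(t) = -c_2e^(-5t)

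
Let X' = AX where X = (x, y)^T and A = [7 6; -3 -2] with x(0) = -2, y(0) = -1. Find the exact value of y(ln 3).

A = [[7,6],[-3,-2]]; eigenvalues λ = 4, 1.
Eigenvectors: (2,-1) for λ=4, (-1,1) for λ=1.
From the initial condition, c_1 = -3, c_2 = -4.
y(ln 3) = (-3)(3^4)(-1) + (-4)(3^1)(1) = 231.

231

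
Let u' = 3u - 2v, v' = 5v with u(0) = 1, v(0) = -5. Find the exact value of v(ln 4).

-5120

A = [[3,-2],[0,5]]; eigenvalues λ = 3, 5.
Eigenvectors: (1,0) for λ=3, (-1,1) for λ=5.
From the initial condition, c_1 = -4, c_2 = -5.
v(ln 4) = (-4)(4^3)(0) + (-5)(4^5)(1) = -5120.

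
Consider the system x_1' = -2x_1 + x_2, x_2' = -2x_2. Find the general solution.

x_1(t) = -C_1e^(-2t) - C_2te^(-2t) - 2C_2e^(-2t), x_2(t) = -C_2e^(-2t)

Coefficient matrix A = [[-2, 1], [0, -2]].
Characteristic polynomial det(A - λI) = λ^2 + 4λ + 4 = 0.
Single eigenvalue λ = -2 with algebraic multiplicity 2.
Eigenvector v = (-1,0); generalized eigenvector w with (A-λI)w=v is (-2,-1).
General solution: e^(-2t)[C_1·v + C_2·(t·v + w)].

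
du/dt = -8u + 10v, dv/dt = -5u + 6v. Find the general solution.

Coefficient matrix A = [[-8, 10], [-5, 6]].
Characteristic polynomial det(A - λI) = λ^2 + 2λ + 2 = 0.
Eigenvalues λ = -1 ± i (complex conjugate pair).
For λ=-1+i: an eigenvector is (3,2) - i(-1,-1) = (3 + i, 2 + i).
A real fundamental pair from Re and Im of e^((-1+i)t)v: X_1 = e^(-t)(cos(t)·(3,2) + sin(t)·(-1,-1)), X_2 = e^(-t)(sin(t)·(3,2) - cos(t)·(-1,-1)).
General solution: K_1X_1 + K_2X_2.

u(t) = -K_1e^(-t)sin(t) + 3K_1e^(-t)cos(t) + 3K_2e^(-t)sin(t) + K_2e^(-t)cos(t), v(t) = -K_1e^(-t)sin(t) + 2K_1e^(-t)cos(t) + 2K_2e^(-t)sin(t) + K_2e^(-t)cos(t)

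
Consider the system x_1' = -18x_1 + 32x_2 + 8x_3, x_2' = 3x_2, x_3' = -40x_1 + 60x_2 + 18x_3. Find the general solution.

x_1(t) = K_1e^(-2t) + 2K_3e^(2t), x_2(t) = K_2e^(3t), x_3(t) = 2K_1e^(-2t) - 4K_2e^(3t) + 5K_3e^(2t)

Coefficient matrix A = [[-18, 32, 8], [0, 3, 0], [-40, 60, 18]].
det(A - λI) = 0 gives eigenvalues λ = -2, 3, 2.
For λ=-2: eigenvector (1,0,2).
For λ=3: eigenvector (0,1,-4).
For λ=2: eigenvector (2,0,5).
General solution: K_1e^(-2t)(1,0,2) + K_2e^(3t)(0,1,-4) + K_3e^(2t)(2,0,5).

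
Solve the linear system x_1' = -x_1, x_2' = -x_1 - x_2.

Coefficient matrix A = [[-1, 0], [-1, -1]].
Characteristic polynomial det(A - λI) = λ^2 + 2λ + 1 = 0.
Single eigenvalue λ = -1 with algebraic multiplicity 2.
Eigenvector v = (0,1); generalized eigenvector w with (A-λI)w=v is (-1,2).
General solution: e^(-t)[c_1·v + c_2·(t·v + w)].

x_1(t) = -c_2e^(-t), x_2(t) = c_1e^(-t) + c_2te^(-t) + 2c_2e^(-t)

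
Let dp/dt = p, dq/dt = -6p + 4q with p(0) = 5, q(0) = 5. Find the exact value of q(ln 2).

-60

A = [[1,0],[-6,4]]; eigenvalues λ = 1, 4.
Eigenvectors: (1,2) for λ=1, (0,1) for λ=4.
From the initial condition, c_1 = 5, c_2 = -5.
q(ln 2) = (5)(2^1)(2) + (-5)(2^4)(1) = -60.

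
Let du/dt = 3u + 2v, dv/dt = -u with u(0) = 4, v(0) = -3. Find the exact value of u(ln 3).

A = [[3,2],[-1,0]]; eigenvalues λ = 2, 1.
Eigenvectors: (-2,1) for λ=2, (-1,1) for λ=1.
From the initial condition, c_1 = -1, c_2 = -2.
u(ln 3) = (-1)(3^2)(-2) + (-2)(3^1)(-1) = 24.

24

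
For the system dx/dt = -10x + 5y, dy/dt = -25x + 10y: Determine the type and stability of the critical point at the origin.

center

A = [[-10,5],[-25,10]]; det(A-λI) = λ^2 + 25.
λ = 0 ± 5i: zero real part.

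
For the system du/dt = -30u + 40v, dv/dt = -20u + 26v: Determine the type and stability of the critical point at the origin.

A = [[-30,40],[-20,26]]; det(A-λI) = λ^2 + 4λ + 20.
λ = -2 ± 4i: negative real part.

stable spiral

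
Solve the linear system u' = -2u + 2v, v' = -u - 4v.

u(t) = c_1e^(-3t)sin(t) - c_1e^(-3t)cos(t) - c_2e^(-3t)sin(t) - c_2e^(-3t)cos(t), v(t) = c_1e^(-3t)cos(t) + c_2e^(-3t)sin(t)

Coefficient matrix A = [[-2, 2], [-1, -4]].
Characteristic polynomial det(A - λI) = λ^2 + 6λ + 10 = 0.
Eigenvalues λ = -3 ± i (complex conjugate pair).
For λ=-3+i: an eigenvector is (-1,1) - i(1,0) = (-1 - i, 1).
A real fundamental pair from Re and Im of e^((-3+i)t)v: X_1 = e^(-3t)(cos(t)·(-1,1) + sin(t)·(1,0)), X_2 = e^(-3t)(sin(t)·(-1,1) - cos(t)·(1,0)).
General solution: c_1X_1 + c_2X_2.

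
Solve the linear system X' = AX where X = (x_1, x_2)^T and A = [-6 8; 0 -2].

x_1(t) = 2C_1e^(-2t) + C_2e^(-6t), x_2(t) = C_1e^(-2t)

Coefficient matrix A = [[-6, 8], [0, -2]].
Characteristic polynomial det(A - λI) = λ^2 + 8λ + 12 = 0.
Eigenvalues λ = -2, -6.
For λ=-2: (A-λI) row 1 is [-4, 8], so an eigenvector is (2, 1).
For λ=-6: (A-λI) row 1 is [0, 8], so an eigenvector is (1, 0).
General solution: C_1e^(-2t)(2,1) + C_2e^(-6t)(1,0).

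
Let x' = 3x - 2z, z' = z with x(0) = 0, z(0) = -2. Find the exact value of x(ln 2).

A = [[3,-2],[0,1]]; eigenvalues λ = 3, 1.
Eigenvectors: (1,0) for λ=3, (-1,-1) for λ=1.
From the initial condition, c_1 = 2, c_2 = 2.
x(ln 2) = (2)(2^3)(1) + (2)(2^1)(-1) = 12.

12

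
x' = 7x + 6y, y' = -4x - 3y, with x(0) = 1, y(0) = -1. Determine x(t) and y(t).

Coefficient matrix A = [[7, 6], [-4, -3]].
Characteristic polynomial det(A - λI) = λ^2 - 4λ + 3 = 0.
Eigenvalues λ = 1, 3.
For λ=1: (A-λI) row 1 is [6, 6], so an eigenvector is (-1, 1).
For λ=3: (A-λI) row 1 is [4, 6], so an eigenvector is (-3, 2).
General solution: C_1e^(t)(-1,1) + C_2e^(3t)(-3,2).
Applying x(0)=1, y(0)=-1 gives C_1=-1, C_2=0.

x(t) = e^(t), y(t) = -e^(t)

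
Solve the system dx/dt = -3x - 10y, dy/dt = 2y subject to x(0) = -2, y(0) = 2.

x(t) = -4e^(2t) + 2e^(-3t), y(t) = 2e^(2t)

Coefficient matrix A = [[-3, -10], [0, 2]].
Characteristic polynomial det(A - λI) = λ^2 + λ - 6 = 0.
Eigenvalues λ = -3, 2.
For λ=-3: (A-λI) row 1 is [0, -10], so an eigenvector is (1, 0).
For λ=2: (A-λI) row 1 is [-5, -10], so an eigenvector is (2, -1).
General solution: C_1e^(-3t)(1,0) + C_2e^(2t)(2,-1).
Applying x(0)=-2, y(0)=2 gives C_1=2, C_2=-2.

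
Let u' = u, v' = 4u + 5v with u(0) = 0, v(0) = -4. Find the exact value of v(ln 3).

-972

A = [[1,0],[4,5]]; eigenvalues λ = 1, 5.
Eigenvectors: (-1,1) for λ=1, (0,-1) for λ=5.
From the initial condition, c_1 = 0, c_2 = 4.
v(ln 3) = (0)(3^1)(1) + (4)(3^5)(-1) = -972.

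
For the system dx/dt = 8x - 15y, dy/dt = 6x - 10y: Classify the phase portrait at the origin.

A = [[8,-15],[6,-10]]; det(A-λI) = λ^2 + 2λ + 10.
λ = -1 ± 3i: negative real part.

stable spiral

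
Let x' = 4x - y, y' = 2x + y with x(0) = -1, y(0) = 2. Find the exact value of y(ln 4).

A = [[4,-1],[2,1]]; eigenvalues λ = 3, 2.
Eigenvectors: (-1,-1) for λ=3, (1,2) for λ=2.
From the initial condition, c_1 = 4, c_2 = 3.
y(ln 4) = (4)(4^3)(-1) + (3)(4^2)(2) = -160.

-160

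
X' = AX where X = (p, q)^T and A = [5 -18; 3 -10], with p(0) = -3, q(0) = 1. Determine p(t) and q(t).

Coefficient matrix A = [[5, -18], [3, -10]].
Characteristic polynomial det(A - λI) = λ^2 + 5λ + 4 = 0.
Eigenvalues λ = -4, -1.
For λ=-4: (A-λI) row 1 is [9, -18], so an eigenvector is (-2, -1).
For λ=-1: (A-λI) row 1 is [6, -18], so an eigenvector is (-3, -1).
General solution: C_1e^(-4t)(-2,-1) + C_2e^(-t)(-3,-1).
Applying p(0)=-3, q(0)=1 gives C_1=-6, C_2=5.

p(t) = -15e^(-t) + 12e^(-4t), q(t) = -5e^(-t) + 6e^(-4t)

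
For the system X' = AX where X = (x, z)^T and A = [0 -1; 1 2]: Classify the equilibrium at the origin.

unstable improper node

A = [[0,-1],[1,2]]; det(A-λI) = λ^2 - 2λ + 1.
repeated λ = 1 with a single eigenvector.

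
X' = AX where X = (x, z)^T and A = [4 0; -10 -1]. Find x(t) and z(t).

x(t) = -C_2e^(4t), z(t) = -C_1e^(-t) + 2C_2e^(4t)

Coefficient matrix A = [[4, 0], [-10, -1]].
Characteristic polynomial det(A - λI) = λ^2 - 3λ - 4 = 0.
Eigenvalues λ = -1, 4.
For λ=-1: (A-λI) row 1 is [5, 0], so an eigenvector is (0, -1).
For λ=4: (A-λI) row 2 is [-10, -5], so an eigenvector is (-1, 2).
General solution: C_1e^(-t)(0,-1) + C_2e^(4t)(-1,2).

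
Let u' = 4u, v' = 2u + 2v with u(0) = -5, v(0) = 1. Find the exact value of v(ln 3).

-351

A = [[4,0],[2,2]]; eigenvalues λ = 2, 4.
Eigenvectors: (0,1) for λ=2, (-1,-1) for λ=4.
From the initial condition, c_1 = 6, c_2 = 5.
v(ln 3) = (6)(3^2)(1) + (5)(3^4)(-1) = -351.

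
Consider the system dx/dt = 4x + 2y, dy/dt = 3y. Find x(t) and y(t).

x(t) = C_1e^(4t) - 2C_2e^(3t), y(t) = C_2e^(3t)

Coefficient matrix A = [[4, 2], [0, 3]].
Characteristic polynomial det(A - λI) = λ^2 - 7λ + 12 = 0.
Eigenvalues λ = 4, 3.
For λ=4: (A-λI) row 1 is [0, 2], so an eigenvector is (1, 0).
For λ=3: (A-λI) row 1 is [1, 2], so an eigenvector is (-2, 1).
General solution: C_1e^(4t)(1,0) + C_2e^(3t)(-2,1).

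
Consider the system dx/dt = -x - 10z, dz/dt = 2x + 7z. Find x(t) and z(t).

x(t) = c_1e^(3t)sin(2t) + 2c_1e^(3t)cos(2t) + 2c_2e^(3t)sin(2t) - c_2e^(3t)cos(2t), z(t) = -c_1e^(3t)cos(2t) - c_2e^(3t)sin(2t)

Coefficient matrix A = [[-1, -10], [2, 7]].
Characteristic polynomial det(A - λI) = λ^2 - 6λ + 13 = 0.
Eigenvalues λ = 3 ± 2i (complex conjugate pair).
For λ=3+2i: an eigenvector is (2,-1) - i(1,0) = (2 - i, -1).
A real fundamental pair from Re and Im of e^((3+2i)t)v: X_1 = e^(3t)(cos(2t)·(2,-1) + sin(2t)·(1,0)), X_2 = e^(3t)(sin(2t)·(2,-1) - cos(2t)·(1,0)).
General solution: c_1X_1 + c_2X_2.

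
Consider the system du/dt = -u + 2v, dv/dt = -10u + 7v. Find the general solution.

u(t) = C_1e^(3t)cos(2t) + C_2e^(3t)sin(2t), v(t) = -C_1e^(3t)sin(2t) + 2C_1e^(3t)cos(2t) + 2C_2e^(3t)sin(2t) + C_2e^(3t)cos(2t)

Coefficient matrix A = [[-1, 2], [-10, 7]].
Characteristic polynomial det(A - λI) = λ^2 - 6λ + 13 = 0.
Eigenvalues λ = 3 ± 2i (complex conjugate pair).
For λ=3+2i: an eigenvector is (1,2) - i(0,-1) = (1, 2 + i).
A real fundamental pair from Re and Im of e^((3+2i)t)v: X_1 = e^(3t)(cos(2t)·(1,2) + sin(2t)·(0,-1)), X_2 = e^(3t)(sin(2t)·(1,2) - cos(2t)·(0,-1)).
General solution: C_1X_1 + C_2X_2.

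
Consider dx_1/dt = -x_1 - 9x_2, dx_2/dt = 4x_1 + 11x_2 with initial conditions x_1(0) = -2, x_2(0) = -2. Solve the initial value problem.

x_1(t) = 30te^(5t) - 2e^(5t), x_2(t) = -20te^(5t) - 2e^(5t)

Coefficient matrix A = [[-1, -9], [4, 11]].
Characteristic polynomial det(A - λI) = λ^2 - 10λ + 25 = 0.
Single eigenvalue λ = 5 with algebraic multiplicity 2.
Eigenvector v = (3,-2); generalized eigenvector w with (A-λI)w=v is (1,-1).
General solution: e^(5t)[c_1·v + c_2·(t·v + w)].
Applying x_1(0)=-2, x_2(0)=-2 gives c_1=-4, c_2=10.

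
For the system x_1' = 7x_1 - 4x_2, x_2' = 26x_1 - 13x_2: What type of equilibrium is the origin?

stable spiral

A = [[7,-4],[26,-13]]; det(A-λI) = λ^2 + 6λ + 13.
λ = -3 ± 2i: negative real part.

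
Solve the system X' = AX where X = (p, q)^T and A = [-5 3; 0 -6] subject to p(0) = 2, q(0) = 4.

p(t) = 14e^(-5t) - 12e^(-6t), q(t) = 4e^(-6t)

Coefficient matrix A = [[-5, 3], [0, -6]].
Characteristic polynomial det(A - λI) = λ^2 + 11λ + 30 = 0.
Eigenvalues λ = -5, -6.
For λ=-5: (A-λI) row 1 is [0, 3], so an eigenvector is (1, 0).
For λ=-6: (A-λI) row 1 is [1, 3], so an eigenvector is (-3, 1).
General solution: c_1e^(-5t)(1,0) + c_2e^(-6t)(-3,1).
Applying p(0)=2, q(0)=4 gives c_1=14, c_2=4.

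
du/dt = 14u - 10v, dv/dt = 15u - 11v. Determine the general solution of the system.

u(t) = 2C_1e^(-t) + C_2e^(4t), v(t) = 3C_1e^(-t) + C_2e^(4t)

Coefficient matrix A = [[14, -10], [15, -11]].
Characteristic polynomial det(A - λI) = λ^2 - 3λ - 4 = 0.
Eigenvalues λ = -1, 4.
For λ=-1: (A-λI) row 1 is [15, -10], so an eigenvector is (2, 3).
For λ=4: (A-λI) row 1 is [10, -10], so an eigenvector is (1, 1).
General solution: C_1e^(-t)(2,3) + C_2e^(4t)(1,1).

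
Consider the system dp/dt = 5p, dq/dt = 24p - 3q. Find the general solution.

Coefficient matrix A = [[5, 0], [24, -3]].
Characteristic polynomial det(A - λI) = λ^2 - 2λ - 15 = 0.
Eigenvalues λ = 5, -3.
For λ=5: (A-λI) row 2 is [24, -8], so an eigenvector is (-1, -3).
For λ=-3: (A-λI) row 1 is [8, 0], so an eigenvector is (0, -1).
General solution: K_1e^(5t)(-1,-3) + K_2e^(-3t)(0,-1).

p(t) = -K_1e^(5t), q(t) = -3K_1e^(5t) - K_2e^(-3t)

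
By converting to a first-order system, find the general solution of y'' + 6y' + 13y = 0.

Let x_1 = y, x_2 = y'. Then x_1' = x_2 and x_2' = -13x_1 - 6x_2.
A = [[0,1],[-13,-6]]; det(A-λI) = λ^2 + 6λ + 13.
Eigenvalues λ = -3 ± 2i.

y(t) = c_1e^(-3t)cos(2t) + c_2e^(-3t)sin(2t)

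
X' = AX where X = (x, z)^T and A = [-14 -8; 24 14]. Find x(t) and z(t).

Coefficient matrix A = [[-14, -8], [24, 14]].
Characteristic polynomial det(A - λI) = λ^2 - 4 = 0.
Eigenvalues λ = 2, -2.
For λ=2: (A-λI) row 1 is [-16, -8], so an eigenvector is (1, -2).
For λ=-2: (A-λI) row 1 is [-12, -8], so an eigenvector is (-2, 3).
General solution: K_1e^(2t)(1,-2) + K_2e^(-2t)(-2,3).

x(t) = K_1e^(2t) - 2K_2e^(-2t), z(t) = -2K_1e^(2t) + 3K_2e^(-2t)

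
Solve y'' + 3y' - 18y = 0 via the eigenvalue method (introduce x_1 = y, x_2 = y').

y(t) = K_1e^(3t) + K_2e^(-6t)

Let x_1 = y, x_2 = y'. Then x_1' = x_2 and x_2' = 18x_1 - 3x_2.
A = [[0,1],[18,-3]]; det(A-λI) = λ^2 + 3λ - 18.
Eigenvalues λ = 3, -6 with eigenvectors (1,3), (1,-6).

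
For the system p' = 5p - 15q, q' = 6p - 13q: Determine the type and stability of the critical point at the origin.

stable spiral

A = [[5,-15],[6,-13]]; det(A-λI) = λ^2 + 8λ + 25.
λ = -4 ± 3i: negative real part.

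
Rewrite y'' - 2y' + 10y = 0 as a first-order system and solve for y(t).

y(t) = C_1e^(t)cos(3t) + C_2e^(t)sin(3t)

Let x_1 = y, x_2 = y'. Then x_1' = x_2 and x_2' = -10x_1 + 2x_2.
A = [[0,1],[-10,2]]; det(A-λI) = λ^2 - 2λ + 10.
Eigenvalues λ = 1 ± 3i.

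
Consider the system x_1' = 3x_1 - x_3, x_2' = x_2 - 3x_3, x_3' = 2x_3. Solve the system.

x_1(t) = c_1e^(3t) + c_3e^(2t), x_2(t) = c_2e^(t) - 3c_3e^(2t), x_3(t) = c_3e^(2t)

Coefficient matrix A = [[3, 0, -1], [0, 1, -3], [0, 0, 2]].
det(A - λI) = 0 gives eigenvalues λ = 3, 1, 2.
For λ=3: eigenvector (1,0,0).
For λ=1: eigenvector (0,1,0).
For λ=2: eigenvector (1,-3,1).
General solution: c_1e^(3t)(1,0,0) + c_2e^(t)(0,1,0) + c_3e^(2t)(1,-3,1).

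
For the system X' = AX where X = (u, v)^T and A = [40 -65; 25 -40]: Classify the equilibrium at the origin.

A = [[40,-65],[25,-40]]; det(A-λI) = λ^2 + 25.
λ = 0 ± 5i: zero real part.

center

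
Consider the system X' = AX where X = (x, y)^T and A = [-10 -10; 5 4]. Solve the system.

Coefficient matrix A = [[-10, -10], [5, 4]].
Characteristic polynomial det(A - λI) = λ^2 + 6λ + 10 = 0.
Eigenvalues λ = -3 ± i (complex conjugate pair).
For λ=-3+i: an eigenvector is (3,-2) - i(-1,1) = (3 + i, -2 - i).
A real fundamental pair from Re and Im of e^((-3+i)t)v: X_1 = e^(-3t)(cos(t)·(3,-2) + sin(t)·(-1,1)), X_2 = e^(-3t)(sin(t)·(3,-2) - cos(t)·(-1,1)).
General solution: c_1X_1 + c_2X_2.

x(t) = -c_1e^(-3t)sin(t) + 3c_1e^(-3t)cos(t) + 3c_2e^(-3t)sin(t) + c_2e^(-3t)cos(t), y(t) = c_1e^(-3t)sin(t) - 2c_1e^(-3t)cos(t) - 2c_2e^(-3t)sin(t) - c_2e^(-3t)cos(t)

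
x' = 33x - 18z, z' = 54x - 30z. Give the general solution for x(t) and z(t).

Coefficient matrix A = [[33, -18], [54, -30]].
Characteristic polynomial det(A - λI) = λ^2 - 3λ - 18 = 0.
Eigenvalues λ = -3, 6.
For λ=-3: (A-λI) row 1 is [36, -18], so an eigenvector is (-1, -2).
For λ=6: (A-λI) row 1 is [27, -18], so an eigenvector is (2, 3).
General solution: c_1e^(-3t)(-1,-2) + c_2e^(6t)(2,3).

x(t) = -c_1e^(-3t) + 2c_2e^(6t), z(t) = -2c_1e^(-3t) + 3c_2e^(6t)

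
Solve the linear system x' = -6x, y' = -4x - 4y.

x(t) = -c_1e^(-6t), y(t) = -2c_1e^(-6t) - c_2e^(-4t)

Coefficient matrix A = [[-6, 0], [-4, -4]].
Characteristic polynomial det(A - λI) = λ^2 + 10λ + 24 = 0.
Eigenvalues λ = -6, -4.
For λ=-6: (A-λI) row 2 is [-4, 2], so an eigenvector is (-1, -2).
For λ=-4: (A-λI) row 1 is [-2, 0], so an eigenvector is (0, -1).
General solution: c_1e^(-6t)(-1,-2) + c_2e^(-4t)(0,-1).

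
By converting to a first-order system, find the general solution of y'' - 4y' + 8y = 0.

y(t) = c_1e^(2t)cos(2t) + c_2e^(2t)sin(2t)

Let x_1 = y, x_2 = y'. Then x_1' = x_2 and x_2' = -8x_1 + 4x_2.
A = [[0,1],[-8,4]]; det(A-λI) = λ^2 - 4λ + 8.
Eigenvalues λ = 2 ± 2i.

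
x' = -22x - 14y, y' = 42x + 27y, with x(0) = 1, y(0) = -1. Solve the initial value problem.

Coefficient matrix A = [[-22, -14], [42, 27]].
Characteristic polynomial det(A - λI) = λ^2 - 5λ - 6 = 0.
Eigenvalues λ = -1, 6.
For λ=-1: (A-λI) row 1 is [-21, -14], so an eigenvector is (-2, 3).
For λ=6: (A-λI) row 1 is [-28, -14], so an eigenvector is (1, -2).
General solution: K_1e^(-t)(-2,3) + K_2e^(6t)(1,-2).
Applying x(0)=1, y(0)=-1 gives K_1=-1, K_2=-1.

x(t) = -e^(6t) + 2e^(-t), y(t) = 2e^(6t) - 3e^(-t)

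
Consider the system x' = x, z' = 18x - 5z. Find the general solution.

Coefficient matrix A = [[1, 0], [18, -5]].
Characteristic polynomial det(A - λI) = λ^2 + 4λ - 5 = 0.
Eigenvalues λ = -5, 1.
For λ=-5: (A-λI) row 1 is [6, 0], so an eigenvector is (0, -1).
For λ=1: (A-λI) row 2 is [18, -6], so an eigenvector is (-1, -3).
General solution: C_1e^(-5t)(0,-1) + C_2e^(t)(-1,-3).

x(t) = -C_2e^(t), z(t) = -C_1e^(-5t) - 3C_2e^(t)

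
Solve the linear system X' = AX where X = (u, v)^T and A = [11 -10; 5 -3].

Coefficient matrix A = [[11, -10], [5, -3]].
Characteristic polynomial det(A - λI) = λ^2 - 8λ + 17 = 0.
Eigenvalues λ = 4 ± i (complex conjugate pair).
For λ=4+i: an eigenvector is (1,1) - i(-3,-2) = (1 + 3i, 1 + 2i).
A real fundamental pair from Re and Im of e^((4+i)t)v: X_1 = e^(4t)(cos(t)·(1,1) + sin(t)·(-3,-2)), X_2 = e^(4t)(sin(t)·(1,1) - cos(t)·(-3,-2)).
General solution: C_1X_1 + C_2X_2.

u(t) = -3C_1e^(4t)sin(t) + C_1e^(4t)cos(t) + C_2e^(4t)sin(t) + 3C_2e^(4t)cos(t), v(t) = -2C_1e^(4t)sin(t) + C_1e^(4t)cos(t) + C_2e^(4t)sin(t) + 2C_2e^(4t)cos(t)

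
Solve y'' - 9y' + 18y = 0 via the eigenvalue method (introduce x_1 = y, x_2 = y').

y(t) = C_1e^(6t) + C_2e^(3t)

Let x_1 = y, x_2 = y'. Then x_1' = x_2 and x_2' = -18x_1 + 9x_2.
A = [[0,1],[-18,9]]; det(A-λI) = λ^2 - 9λ + 18.
Eigenvalues λ = 6, 3 with eigenvectors (1,6), (1,3).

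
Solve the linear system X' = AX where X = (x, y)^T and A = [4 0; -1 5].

Coefficient matrix A = [[4, 0], [-1, 5]].
Characteristic polynomial det(A - λI) = λ^2 - 9λ + 20 = 0.
Eigenvalues λ = 4, 5.
For λ=4: (A-λI) row 2 is [-1, 1], so an eigenvector is (-1, -1).
For λ=5: (A-λI) row 1 is [-1, 0], so an eigenvector is (0, 1).
General solution: C_1e^(4t)(-1,-1) + C_2e^(5t)(0,1).

x(t) = -C_1e^(4t), y(t) = -C_1e^(4t) + C_2e^(5t)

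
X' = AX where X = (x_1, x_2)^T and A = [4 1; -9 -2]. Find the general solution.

Coefficient matrix A = [[4, 1], [-9, -2]].
Characteristic polynomial det(A - λI) = λ^2 - 2λ + 1 = 0.
Single eigenvalue λ = 1 with algebraic multiplicity 2.
Eigenvector v = (-1,3); generalized eigenvector w with (A-λI)w=v is (0,-1).
General solution: e^(t)[K_1·v + K_2·(t·v + w)].

x_1(t) = -K_1e^(t) - K_2te^(t), x_2(t) = 3K_1e^(t) + 3K_2te^(t) - K_2e^(t)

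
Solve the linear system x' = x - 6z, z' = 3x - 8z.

Coefficient matrix A = [[1, -6], [3, -8]].
Characteristic polynomial det(A - λI) = λ^2 + 7λ + 10 = 0.
Eigenvalues λ = -5, -2.
For λ=-5: (A-λI) row 1 is [6, -6], so an eigenvector is (-1, -1).
For λ=-2: (A-λI) row 1 is [3, -6], so an eigenvector is (2, 1).
General solution: C_1e^(-5t)(-1,-1) + C_2e^(-2t)(2,1).

x(t) = -C_1e^(-5t) + 2C_2e^(-2t), z(t) = -C_1e^(-5t) + C_2e^(-2t)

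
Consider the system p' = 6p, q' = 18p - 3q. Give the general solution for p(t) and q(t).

p(t) = K_1e^(6t), q(t) = 2K_1e^(6t) + K_2e^(-3t)

Coefficient matrix A = [[6, 0], [18, -3]].
Characteristic polynomial det(A - λI) = λ^2 - 3λ - 18 = 0.
Eigenvalues λ = 6, -3.
For λ=6: (A-λI) row 2 is [18, -9], so an eigenvector is (1, 2).
For λ=-3: (A-λI) row 1 is [9, 0], so an eigenvector is (0, 1).
General solution: K_1e^(6t)(1,2) + K_2e^(-3t)(0,1).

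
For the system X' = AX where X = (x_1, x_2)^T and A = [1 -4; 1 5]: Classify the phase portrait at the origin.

A = [[1,-4],[1,5]]; det(A-λI) = λ^2 - 6λ + 9.
repeated λ = 3 with a single eigenvector.

unstable improper node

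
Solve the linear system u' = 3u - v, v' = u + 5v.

u(t) = c_1e^(4t) + c_2te^(4t), v(t) = -c_1e^(4t) - c_2te^(4t) - c_2e^(4t)

Coefficient matrix A = [[3, -1], [1, 5]].
Characteristic polynomial det(A - λI) = λ^2 - 8λ + 16 = 0.
Single eigenvalue λ = 4 with algebraic multiplicity 2.
Eigenvector v = (1,-1); generalized eigenvector w with (A-λI)w=v is (0,-1).
General solution: e^(4t)[c_1·v + c_2·(t·v + w)].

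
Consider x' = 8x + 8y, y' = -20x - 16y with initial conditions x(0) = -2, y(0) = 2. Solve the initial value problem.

Coefficient matrix A = [[8, 8], [-20, -16]].
Characteristic polynomial det(A - λI) = λ^2 + 8λ + 32 = 0.
Eigenvalues λ = -4 ± 4i (complex conjugate pair).
For λ=-4+4i: an eigenvector is (1,-1) - i(1,-2) = (1 - i, -1 + 2i).
A real fundamental pair from Re and Im of e^((-4+4i)t)v: X_1 = e^(-4t)(cos(4t)·(1,-1) + sin(4t)·(1,-2)), X_2 = e^(-4t)(sin(4t)·(1,-1) - cos(4t)·(1,-2)).
General solution: K_1X_1 + K_2X_2.
Applying x(0)=-2, y(0)=2 gives K_1=-2, K_2=0.

x(t) = -2e^(-4t)sin(4t) - 2e^(-4t)cos(4t), y(t) = 4e^(-4t)sin(4t) + 2e^(-4t)cos(4t)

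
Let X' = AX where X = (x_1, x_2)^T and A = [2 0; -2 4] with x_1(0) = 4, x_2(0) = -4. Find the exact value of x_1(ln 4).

64

A = [[2,0],[-2,4]]; eigenvalues λ = 2, 4.
Eigenvectors: (1,1) for λ=2, (0,-1) for λ=4.
From the initial condition, c_1 = 4, c_2 = 8.
x_1(ln 4) = (4)(4^2)(1) + (8)(4^4)(0) = 64.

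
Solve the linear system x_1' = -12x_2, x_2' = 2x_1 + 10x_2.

x_1(t) = -3c_1e^(4t) - 2c_2e^(6t), x_2(t) = c_1e^(4t) + c_2e^(6t)

Coefficient matrix A = [[0, -12], [2, 10]].
Characteristic polynomial det(A - λI) = λ^2 - 10λ + 24 = 0.
Eigenvalues λ = 4, 6.
For λ=4: (A-λI) row 1 is [-4, -12], so an eigenvector is (-3, 1).
For λ=6: (A-λI) row 1 is [-6, -12], so an eigenvector is (-2, 1).
General solution: c_1e^(4t)(-3,1) + c_2e^(6t)(-2,1).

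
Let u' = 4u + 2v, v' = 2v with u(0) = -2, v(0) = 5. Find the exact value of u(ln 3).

198

A = [[4,2],[0,2]]; eigenvalues λ = 2, 4.
Eigenvectors: (-1,1) for λ=2, (1,0) for λ=4.
From the initial condition, c_1 = 5, c_2 = 3.
u(ln 3) = (5)(3^2)(-1) + (3)(3^4)(1) = 198.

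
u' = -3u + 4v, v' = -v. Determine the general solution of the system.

Coefficient matrix A = [[-3, 4], [0, -1]].
Characteristic polynomial det(A - λI) = λ^2 + 4λ + 3 = 0.
Eigenvalues λ = -3, -1.
For λ=-3: (A-λI) row 1 is [0, 4], so an eigenvector is (-1, 0).
For λ=-1: (A-λI) row 1 is [-2, 4], so an eigenvector is (2, 1).
General solution: c_1e^(-3t)(-1,0) + c_2e^(-t)(2,1).

u(t) = -c_1e^(-3t) + 2c_2e^(-t), v(t) = c_2e^(-t)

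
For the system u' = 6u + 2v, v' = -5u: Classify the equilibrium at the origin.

A = [[6,2],[-5,0]]; det(A-λI) = λ^2 - 6λ + 10.
λ = 3 ± i: positive real part.

unstable spiral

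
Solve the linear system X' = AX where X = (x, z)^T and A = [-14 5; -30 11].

Coefficient matrix A = [[-14, 5], [-30, 11]].
Characteristic polynomial det(A - λI) = λ^2 + 3λ - 4 = 0.
Eigenvalues λ = -4, 1.
For λ=-4: (A-λI) row 1 is [-10, 5], so an eigenvector is (-1, -2).
For λ=1: (A-λI) row 1 is [-15, 5], so an eigenvector is (-1, -3).
General solution: c_1e^(-4t)(-1,-2) + c_2e^(t)(-1,-3).

x(t) = -c_1e^(-4t) - c_2e^(t), z(t) = -2c_1e^(-4t) - 3c_2e^(t)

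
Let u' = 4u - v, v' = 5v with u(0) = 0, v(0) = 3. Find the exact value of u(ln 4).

A = [[4,-1],[0,5]]; eigenvalues λ = 4, 5.
Eigenvectors: (1,0) for λ=4, (1,-1) for λ=5.
From the initial condition, c_1 = 3, c_2 = -3.
u(ln 4) = (3)(4^4)(1) + (-3)(4^5)(1) = -2304.

-2304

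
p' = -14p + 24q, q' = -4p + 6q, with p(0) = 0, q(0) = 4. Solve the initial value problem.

p(t) = 24e^(-2t) - 24e^(-6t), q(t) = 12e^(-2t) - 8e^(-6t)

Coefficient matrix A = [[-14, 24], [-4, 6]].
Characteristic polynomial det(A - λI) = λ^2 + 8λ + 12 = 0.
Eigenvalues λ = -2, -6.
For λ=-2: (A-λI) row 1 is [-12, 24], so an eigenvector is (-2, -1).
For λ=-6: (A-λI) row 1 is [-8, 24], so an eigenvector is (3, 1).
General solution: c_1e^(-2t)(-2,-1) + c_2e^(-6t)(3,1).
Applying p(0)=0, q(0)=4 gives c_1=-12, c_2=-8.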